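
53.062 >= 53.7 False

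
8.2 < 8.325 True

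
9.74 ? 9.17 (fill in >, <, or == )>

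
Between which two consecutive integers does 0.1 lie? 0 and 1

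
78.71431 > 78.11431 True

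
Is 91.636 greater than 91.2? Yes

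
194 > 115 True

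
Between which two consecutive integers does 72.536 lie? 72 and 73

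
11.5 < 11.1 False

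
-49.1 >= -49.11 True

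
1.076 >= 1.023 True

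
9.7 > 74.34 False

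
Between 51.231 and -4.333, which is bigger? 51.231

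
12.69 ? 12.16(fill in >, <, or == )>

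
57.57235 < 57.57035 False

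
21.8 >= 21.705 True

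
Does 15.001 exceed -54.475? Yes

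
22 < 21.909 False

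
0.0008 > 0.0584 False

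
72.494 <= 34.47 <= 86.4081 False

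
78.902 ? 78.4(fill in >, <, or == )>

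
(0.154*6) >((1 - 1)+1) False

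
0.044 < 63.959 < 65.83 True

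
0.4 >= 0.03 True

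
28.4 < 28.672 True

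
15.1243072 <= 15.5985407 True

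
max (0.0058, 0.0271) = 0.0271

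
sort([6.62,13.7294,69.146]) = [6.62,13.7294,69.146]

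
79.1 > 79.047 True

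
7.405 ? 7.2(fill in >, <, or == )>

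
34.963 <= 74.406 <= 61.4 False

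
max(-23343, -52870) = -23343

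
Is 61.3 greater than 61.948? No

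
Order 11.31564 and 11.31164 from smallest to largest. 11.31164, 11.31564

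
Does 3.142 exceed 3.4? No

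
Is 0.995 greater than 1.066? No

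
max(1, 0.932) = 1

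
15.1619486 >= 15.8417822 False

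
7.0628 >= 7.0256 True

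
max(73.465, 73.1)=73.465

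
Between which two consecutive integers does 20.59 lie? 20 and 21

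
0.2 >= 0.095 True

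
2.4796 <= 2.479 False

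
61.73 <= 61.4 False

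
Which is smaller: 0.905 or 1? 0.905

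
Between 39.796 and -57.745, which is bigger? 39.796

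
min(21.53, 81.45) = 21.53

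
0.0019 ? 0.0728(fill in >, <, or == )<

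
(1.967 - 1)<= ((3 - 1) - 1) True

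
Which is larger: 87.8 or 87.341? 87.8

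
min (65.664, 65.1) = 65.1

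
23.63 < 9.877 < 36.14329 False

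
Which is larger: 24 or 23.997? 24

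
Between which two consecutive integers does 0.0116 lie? 0 and 1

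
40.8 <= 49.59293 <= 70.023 True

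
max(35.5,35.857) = 35.857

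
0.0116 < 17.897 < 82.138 True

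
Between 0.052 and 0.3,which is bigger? 0.3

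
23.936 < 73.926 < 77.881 True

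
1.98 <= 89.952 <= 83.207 False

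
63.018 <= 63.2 True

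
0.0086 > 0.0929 False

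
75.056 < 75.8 True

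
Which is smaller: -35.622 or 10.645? -35.622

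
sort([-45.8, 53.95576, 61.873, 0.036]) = [-45.8, 0.036, 53.95576, 61.873]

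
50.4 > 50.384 True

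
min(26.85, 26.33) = 26.33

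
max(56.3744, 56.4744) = 56.4744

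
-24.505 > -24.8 True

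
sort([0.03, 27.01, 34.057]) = [0.03, 27.01, 34.057]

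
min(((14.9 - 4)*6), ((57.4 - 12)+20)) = 65.4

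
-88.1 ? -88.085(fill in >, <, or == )<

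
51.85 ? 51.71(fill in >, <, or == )>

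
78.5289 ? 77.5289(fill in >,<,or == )>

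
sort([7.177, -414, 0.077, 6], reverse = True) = [7.177, 6, 0.077, -414]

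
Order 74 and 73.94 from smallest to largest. 73.94, 74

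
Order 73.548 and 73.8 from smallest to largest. 73.548, 73.8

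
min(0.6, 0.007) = 0.007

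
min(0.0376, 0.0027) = 0.0027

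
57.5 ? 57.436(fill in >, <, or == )>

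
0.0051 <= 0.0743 True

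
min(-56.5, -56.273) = -56.5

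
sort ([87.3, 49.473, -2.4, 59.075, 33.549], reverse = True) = [87.3, 59.075, 49.473, 33.549, -2.4]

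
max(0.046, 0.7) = 0.7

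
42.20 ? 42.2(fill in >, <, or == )==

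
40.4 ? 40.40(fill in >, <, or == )==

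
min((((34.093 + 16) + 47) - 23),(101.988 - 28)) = 73.988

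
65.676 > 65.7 False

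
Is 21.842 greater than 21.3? Yes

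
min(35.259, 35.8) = 35.259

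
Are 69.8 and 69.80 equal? Yes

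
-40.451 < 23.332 True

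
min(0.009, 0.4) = 0.009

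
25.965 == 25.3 False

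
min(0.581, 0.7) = 0.581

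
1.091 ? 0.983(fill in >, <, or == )>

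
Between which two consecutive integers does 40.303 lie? 40 and 41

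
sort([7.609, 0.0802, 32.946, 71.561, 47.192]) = [0.0802, 7.609, 32.946, 47.192, 71.561]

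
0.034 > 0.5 False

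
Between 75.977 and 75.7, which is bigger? 75.977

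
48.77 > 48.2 True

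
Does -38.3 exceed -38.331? Yes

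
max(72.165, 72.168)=72.168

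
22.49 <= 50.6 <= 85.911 True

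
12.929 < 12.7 False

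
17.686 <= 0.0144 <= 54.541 False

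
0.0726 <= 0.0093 False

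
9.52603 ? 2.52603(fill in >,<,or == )>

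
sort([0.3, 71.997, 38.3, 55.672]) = [0.3, 38.3, 55.672, 71.997]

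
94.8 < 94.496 False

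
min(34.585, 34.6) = 34.585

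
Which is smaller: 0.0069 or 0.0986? 0.0069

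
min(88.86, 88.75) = 88.75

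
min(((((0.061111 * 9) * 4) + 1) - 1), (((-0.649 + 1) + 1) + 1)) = 2.199996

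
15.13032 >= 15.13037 False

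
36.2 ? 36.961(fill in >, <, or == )<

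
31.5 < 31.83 True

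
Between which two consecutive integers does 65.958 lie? 65 and 66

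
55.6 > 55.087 True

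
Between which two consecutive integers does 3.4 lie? 3 and 4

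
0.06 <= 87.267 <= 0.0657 False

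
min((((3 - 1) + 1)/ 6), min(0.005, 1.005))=0.005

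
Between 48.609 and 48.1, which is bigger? 48.609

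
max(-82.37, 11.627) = 11.627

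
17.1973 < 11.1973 False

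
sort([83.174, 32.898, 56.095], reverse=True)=[83.174, 56.095, 32.898]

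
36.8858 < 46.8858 True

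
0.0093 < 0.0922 True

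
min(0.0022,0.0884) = 0.0022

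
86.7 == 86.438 False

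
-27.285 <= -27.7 False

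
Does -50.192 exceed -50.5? Yes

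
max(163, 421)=421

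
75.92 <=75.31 False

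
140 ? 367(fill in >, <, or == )<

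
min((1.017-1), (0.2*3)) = 0.017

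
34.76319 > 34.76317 True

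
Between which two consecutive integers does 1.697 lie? 1 and 2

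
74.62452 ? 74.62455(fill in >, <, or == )<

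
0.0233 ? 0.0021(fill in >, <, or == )>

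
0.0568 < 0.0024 False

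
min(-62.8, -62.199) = -62.8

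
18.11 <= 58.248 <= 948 True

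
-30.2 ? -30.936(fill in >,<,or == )>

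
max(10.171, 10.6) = 10.6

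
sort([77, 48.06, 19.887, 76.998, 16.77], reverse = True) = [77, 76.998, 48.06, 19.887, 16.77]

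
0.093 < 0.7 True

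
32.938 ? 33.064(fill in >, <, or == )<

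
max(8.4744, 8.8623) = 8.8623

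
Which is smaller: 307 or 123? 123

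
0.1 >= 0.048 True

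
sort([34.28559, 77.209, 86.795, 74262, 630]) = [34.28559, 77.209, 86.795, 630, 74262]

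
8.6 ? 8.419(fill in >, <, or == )>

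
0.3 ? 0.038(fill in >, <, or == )>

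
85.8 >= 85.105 True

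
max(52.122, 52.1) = 52.122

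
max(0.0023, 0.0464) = 0.0464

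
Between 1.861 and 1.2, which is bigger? 1.861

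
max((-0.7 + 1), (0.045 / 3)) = 0.3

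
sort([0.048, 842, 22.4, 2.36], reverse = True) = [842, 22.4, 2.36, 0.048]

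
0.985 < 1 True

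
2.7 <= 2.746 True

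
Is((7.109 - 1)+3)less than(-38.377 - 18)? No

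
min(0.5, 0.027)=0.027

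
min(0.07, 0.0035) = 0.0035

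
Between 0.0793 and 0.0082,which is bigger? 0.0793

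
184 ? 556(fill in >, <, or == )<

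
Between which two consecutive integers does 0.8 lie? 0 and 1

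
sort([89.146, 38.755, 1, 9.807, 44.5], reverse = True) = [89.146, 44.5, 38.755, 9.807, 1]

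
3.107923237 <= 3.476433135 True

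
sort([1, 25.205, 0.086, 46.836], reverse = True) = [46.836, 25.205, 1, 0.086]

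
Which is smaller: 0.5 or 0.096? 0.096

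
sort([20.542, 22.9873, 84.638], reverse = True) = [84.638, 22.9873, 20.542]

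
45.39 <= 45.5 True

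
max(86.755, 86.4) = 86.755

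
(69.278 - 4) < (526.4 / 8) True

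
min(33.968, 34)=33.968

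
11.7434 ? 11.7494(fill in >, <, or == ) <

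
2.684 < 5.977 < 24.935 True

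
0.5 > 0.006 True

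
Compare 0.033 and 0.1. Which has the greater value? 0.1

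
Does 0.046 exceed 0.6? No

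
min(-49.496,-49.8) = -49.8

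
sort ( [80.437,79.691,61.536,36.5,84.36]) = [36.5,61.536,79.691,80.437,84.36]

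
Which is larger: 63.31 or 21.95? 63.31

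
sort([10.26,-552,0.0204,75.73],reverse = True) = [75.73,10.26,0.0204,-552]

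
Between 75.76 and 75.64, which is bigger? 75.76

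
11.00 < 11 False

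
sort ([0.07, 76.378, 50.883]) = [0.07, 50.883, 76.378]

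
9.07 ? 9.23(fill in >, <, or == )<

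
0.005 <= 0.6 True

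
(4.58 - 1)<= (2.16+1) False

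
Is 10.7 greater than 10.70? No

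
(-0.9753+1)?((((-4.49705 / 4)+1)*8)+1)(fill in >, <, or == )>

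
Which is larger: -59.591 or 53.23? 53.23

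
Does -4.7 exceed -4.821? Yes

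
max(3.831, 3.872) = 3.872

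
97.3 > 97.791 False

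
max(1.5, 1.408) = 1.5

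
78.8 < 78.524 False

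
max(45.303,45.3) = 45.303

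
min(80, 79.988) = 79.988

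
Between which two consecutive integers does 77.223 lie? 77 and 78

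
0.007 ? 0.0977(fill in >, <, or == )<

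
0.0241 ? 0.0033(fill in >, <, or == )>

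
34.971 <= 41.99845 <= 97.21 True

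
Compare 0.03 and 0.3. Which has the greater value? 0.3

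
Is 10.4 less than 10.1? No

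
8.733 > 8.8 False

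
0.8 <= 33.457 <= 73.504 True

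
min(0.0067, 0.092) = 0.0067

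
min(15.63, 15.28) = 15.28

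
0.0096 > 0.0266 False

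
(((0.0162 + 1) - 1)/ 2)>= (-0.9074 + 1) False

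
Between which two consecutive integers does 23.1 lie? 23 and 24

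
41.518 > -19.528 True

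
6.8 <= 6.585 False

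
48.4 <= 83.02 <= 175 True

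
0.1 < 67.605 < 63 False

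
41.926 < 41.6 False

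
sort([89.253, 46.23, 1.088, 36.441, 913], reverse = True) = [913, 89.253, 46.23, 36.441, 1.088]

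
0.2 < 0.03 False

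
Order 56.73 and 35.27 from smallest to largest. 35.27, 56.73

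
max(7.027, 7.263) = 7.263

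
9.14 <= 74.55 True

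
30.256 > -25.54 True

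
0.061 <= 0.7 True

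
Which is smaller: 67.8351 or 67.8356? 67.8351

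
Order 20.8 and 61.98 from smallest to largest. 20.8,61.98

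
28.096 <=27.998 False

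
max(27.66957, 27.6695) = 27.66957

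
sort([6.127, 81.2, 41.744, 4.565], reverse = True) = [81.2, 41.744, 6.127, 4.565]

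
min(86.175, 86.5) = 86.175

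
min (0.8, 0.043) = 0.043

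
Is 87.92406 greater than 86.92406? Yes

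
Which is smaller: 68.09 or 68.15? 68.09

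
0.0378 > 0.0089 True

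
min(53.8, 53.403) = 53.403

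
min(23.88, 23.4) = 23.4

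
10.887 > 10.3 True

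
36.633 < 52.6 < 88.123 True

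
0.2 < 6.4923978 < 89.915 True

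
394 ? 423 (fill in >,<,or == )<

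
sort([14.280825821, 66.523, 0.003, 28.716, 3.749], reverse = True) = [66.523, 28.716, 14.280825821, 3.749, 0.003]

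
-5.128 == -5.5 False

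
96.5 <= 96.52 True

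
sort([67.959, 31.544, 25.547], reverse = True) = [67.959, 31.544, 25.547]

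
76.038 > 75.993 True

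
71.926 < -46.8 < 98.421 False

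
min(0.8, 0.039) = 0.039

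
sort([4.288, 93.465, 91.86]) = [4.288, 91.86, 93.465]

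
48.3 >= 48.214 True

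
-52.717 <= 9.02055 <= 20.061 True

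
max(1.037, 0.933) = 1.037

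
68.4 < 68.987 True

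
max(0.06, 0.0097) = 0.06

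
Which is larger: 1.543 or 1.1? 1.543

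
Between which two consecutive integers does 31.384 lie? 31 and 32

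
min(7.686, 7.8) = 7.686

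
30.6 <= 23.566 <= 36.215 False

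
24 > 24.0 False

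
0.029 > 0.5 False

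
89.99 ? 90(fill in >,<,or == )<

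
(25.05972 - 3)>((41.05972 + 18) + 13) False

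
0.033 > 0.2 False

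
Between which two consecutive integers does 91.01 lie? 91 and 92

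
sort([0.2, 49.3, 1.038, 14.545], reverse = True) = [49.3, 14.545, 1.038, 0.2]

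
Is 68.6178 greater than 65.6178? Yes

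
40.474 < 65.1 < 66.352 True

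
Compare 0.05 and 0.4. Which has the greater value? 0.4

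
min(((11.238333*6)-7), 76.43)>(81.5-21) False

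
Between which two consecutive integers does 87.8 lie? 87 and 88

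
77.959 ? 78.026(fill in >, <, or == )<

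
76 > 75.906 True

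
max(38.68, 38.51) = 38.68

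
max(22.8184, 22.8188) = 22.8188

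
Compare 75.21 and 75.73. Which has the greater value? 75.73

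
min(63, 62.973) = 62.973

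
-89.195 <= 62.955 True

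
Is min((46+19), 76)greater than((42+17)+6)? No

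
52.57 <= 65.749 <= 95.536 True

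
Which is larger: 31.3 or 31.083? 31.3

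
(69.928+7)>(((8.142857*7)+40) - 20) False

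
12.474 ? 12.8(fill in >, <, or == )<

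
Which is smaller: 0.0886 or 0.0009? 0.0009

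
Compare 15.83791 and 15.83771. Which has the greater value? 15.83791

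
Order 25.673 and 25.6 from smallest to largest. 25.6, 25.673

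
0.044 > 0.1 False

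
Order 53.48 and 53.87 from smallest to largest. 53.48, 53.87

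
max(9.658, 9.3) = 9.658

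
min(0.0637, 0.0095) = 0.0095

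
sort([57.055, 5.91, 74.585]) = [5.91, 57.055, 74.585]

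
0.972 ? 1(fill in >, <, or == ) <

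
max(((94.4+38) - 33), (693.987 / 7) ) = 99.4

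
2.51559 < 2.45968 False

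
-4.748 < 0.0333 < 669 True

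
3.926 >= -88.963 True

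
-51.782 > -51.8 True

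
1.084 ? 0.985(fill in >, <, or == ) >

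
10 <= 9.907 False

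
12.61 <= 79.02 True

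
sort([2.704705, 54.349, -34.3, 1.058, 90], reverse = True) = [90, 54.349, 2.704705, 1.058, -34.3]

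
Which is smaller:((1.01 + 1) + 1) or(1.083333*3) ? ((1.01 + 1) + 1)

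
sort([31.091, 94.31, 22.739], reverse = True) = [94.31, 31.091, 22.739]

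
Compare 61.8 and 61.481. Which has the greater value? 61.8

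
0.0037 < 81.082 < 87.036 True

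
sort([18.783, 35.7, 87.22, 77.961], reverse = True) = [87.22, 77.961, 35.7, 18.783]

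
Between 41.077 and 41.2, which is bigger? 41.2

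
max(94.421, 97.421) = 97.421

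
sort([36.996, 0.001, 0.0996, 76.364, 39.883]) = [0.001, 0.0996, 36.996, 39.883, 76.364]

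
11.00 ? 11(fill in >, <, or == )==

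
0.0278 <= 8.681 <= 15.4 True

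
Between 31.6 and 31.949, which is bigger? 31.949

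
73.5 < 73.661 True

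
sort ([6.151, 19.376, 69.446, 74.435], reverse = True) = [74.435, 69.446, 19.376, 6.151]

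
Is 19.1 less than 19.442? Yes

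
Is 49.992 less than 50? Yes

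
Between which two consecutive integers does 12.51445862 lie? 12 and 13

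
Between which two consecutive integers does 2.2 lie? 2 and 3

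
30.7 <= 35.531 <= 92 True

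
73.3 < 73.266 False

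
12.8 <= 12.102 False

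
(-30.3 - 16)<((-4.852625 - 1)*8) False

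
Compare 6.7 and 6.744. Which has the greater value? 6.744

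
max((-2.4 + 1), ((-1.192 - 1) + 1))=-1.192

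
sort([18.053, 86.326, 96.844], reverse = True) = [96.844, 86.326, 18.053]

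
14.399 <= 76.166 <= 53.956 False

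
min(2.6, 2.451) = 2.451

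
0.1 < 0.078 False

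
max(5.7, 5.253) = 5.7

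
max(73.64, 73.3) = 73.64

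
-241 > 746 False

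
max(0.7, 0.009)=0.7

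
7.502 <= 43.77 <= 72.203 True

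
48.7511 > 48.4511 True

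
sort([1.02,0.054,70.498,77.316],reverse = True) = [77.316,70.498,1.02,0.054]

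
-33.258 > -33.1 False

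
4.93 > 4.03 True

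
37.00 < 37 False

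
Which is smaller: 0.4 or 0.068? 0.068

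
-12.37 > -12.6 True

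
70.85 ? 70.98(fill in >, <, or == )<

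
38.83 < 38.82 False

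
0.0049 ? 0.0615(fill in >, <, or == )<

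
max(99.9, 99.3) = 99.9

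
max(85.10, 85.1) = 85.1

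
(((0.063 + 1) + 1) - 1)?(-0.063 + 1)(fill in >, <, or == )>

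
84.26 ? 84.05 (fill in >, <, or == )>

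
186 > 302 False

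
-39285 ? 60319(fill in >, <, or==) <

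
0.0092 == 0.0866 False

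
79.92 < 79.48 False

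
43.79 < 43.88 True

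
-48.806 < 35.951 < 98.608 True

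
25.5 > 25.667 False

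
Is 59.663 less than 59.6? No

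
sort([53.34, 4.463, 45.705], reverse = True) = [53.34, 45.705, 4.463]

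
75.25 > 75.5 False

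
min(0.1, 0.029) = 0.029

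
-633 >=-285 False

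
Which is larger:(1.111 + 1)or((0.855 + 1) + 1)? ((0.855 + 1) + 1)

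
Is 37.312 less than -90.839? No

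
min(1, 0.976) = 0.976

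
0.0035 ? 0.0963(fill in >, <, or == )<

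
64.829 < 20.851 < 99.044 False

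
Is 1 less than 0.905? No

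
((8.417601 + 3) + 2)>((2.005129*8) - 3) True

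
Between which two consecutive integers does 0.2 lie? 0 and 1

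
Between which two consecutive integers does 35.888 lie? 35 and 36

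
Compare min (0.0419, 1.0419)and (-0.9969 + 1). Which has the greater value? min (0.0419, 1.0419)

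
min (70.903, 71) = 70.903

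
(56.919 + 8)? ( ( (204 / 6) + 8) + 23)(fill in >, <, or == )<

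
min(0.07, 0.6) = 0.07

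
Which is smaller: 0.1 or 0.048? 0.048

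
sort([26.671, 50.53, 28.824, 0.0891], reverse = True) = [50.53, 28.824, 26.671, 0.0891]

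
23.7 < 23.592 False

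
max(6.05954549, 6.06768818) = 6.06768818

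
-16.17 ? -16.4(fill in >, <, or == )>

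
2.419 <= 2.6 True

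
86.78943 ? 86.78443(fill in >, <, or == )>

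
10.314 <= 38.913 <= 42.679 True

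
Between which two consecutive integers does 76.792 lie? 76 and 77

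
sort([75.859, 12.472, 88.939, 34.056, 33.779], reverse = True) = [88.939, 75.859, 34.056, 33.779, 12.472]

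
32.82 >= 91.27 False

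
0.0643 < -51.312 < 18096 False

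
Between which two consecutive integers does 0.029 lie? 0 and 1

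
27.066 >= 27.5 False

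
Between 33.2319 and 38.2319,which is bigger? 38.2319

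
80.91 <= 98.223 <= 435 True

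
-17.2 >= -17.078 False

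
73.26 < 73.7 True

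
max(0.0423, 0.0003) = 0.0423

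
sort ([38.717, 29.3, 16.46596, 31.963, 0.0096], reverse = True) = [38.717, 31.963, 29.3, 16.46596, 0.0096]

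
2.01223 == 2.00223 False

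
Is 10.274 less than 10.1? No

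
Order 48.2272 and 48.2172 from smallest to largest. 48.2172, 48.2272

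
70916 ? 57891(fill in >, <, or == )>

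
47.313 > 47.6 False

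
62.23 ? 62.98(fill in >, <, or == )<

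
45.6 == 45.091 False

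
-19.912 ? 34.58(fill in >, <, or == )<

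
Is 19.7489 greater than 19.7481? Yes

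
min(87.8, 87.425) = 87.425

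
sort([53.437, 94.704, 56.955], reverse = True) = [94.704, 56.955, 53.437]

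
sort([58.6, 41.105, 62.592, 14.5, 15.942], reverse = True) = [62.592, 58.6, 41.105, 15.942, 14.5]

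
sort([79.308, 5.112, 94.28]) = [5.112, 79.308, 94.28]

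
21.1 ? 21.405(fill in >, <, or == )<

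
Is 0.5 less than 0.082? No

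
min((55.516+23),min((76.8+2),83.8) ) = 78.516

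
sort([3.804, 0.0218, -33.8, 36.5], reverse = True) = [36.5, 3.804, 0.0218, -33.8]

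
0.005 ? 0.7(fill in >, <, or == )<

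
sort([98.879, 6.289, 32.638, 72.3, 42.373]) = [6.289, 32.638, 42.373, 72.3, 98.879]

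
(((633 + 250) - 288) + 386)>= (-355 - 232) True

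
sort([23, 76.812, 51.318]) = [23, 51.318, 76.812]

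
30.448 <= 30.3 False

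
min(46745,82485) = 46745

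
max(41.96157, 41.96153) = 41.96157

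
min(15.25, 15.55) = 15.25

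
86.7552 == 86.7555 False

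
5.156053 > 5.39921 False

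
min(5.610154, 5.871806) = 5.610154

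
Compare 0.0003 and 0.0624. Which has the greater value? 0.0624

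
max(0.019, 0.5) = 0.5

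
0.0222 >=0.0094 True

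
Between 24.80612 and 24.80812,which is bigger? 24.80812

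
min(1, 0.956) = 0.956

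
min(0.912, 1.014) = 0.912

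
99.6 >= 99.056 True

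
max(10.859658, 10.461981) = 10.859658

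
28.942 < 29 True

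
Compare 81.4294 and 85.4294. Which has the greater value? 85.4294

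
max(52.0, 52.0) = 52.0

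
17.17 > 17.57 False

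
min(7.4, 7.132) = 7.132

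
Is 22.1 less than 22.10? No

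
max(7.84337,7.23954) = 7.84337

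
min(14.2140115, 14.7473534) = 14.2140115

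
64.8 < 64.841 True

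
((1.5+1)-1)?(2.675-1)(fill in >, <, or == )<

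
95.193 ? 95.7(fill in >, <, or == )<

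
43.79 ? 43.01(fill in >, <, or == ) >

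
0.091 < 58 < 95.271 True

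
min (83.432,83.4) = 83.4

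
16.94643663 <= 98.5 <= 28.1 False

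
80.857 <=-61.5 False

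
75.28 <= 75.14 False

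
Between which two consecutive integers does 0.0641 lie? 0 and 1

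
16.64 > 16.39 True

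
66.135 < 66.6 True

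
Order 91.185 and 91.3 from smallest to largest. 91.185, 91.3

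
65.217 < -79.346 False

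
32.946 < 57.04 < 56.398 False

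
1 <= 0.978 False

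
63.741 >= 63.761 False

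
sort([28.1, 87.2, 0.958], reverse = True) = [87.2, 28.1, 0.958]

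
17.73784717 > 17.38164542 True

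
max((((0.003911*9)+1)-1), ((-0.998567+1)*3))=0.035199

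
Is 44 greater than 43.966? Yes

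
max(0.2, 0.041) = 0.2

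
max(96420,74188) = 96420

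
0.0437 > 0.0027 True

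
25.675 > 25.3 True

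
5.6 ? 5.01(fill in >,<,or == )>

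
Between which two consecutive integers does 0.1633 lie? 0 and 1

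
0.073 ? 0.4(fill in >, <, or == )<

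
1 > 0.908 True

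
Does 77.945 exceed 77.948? No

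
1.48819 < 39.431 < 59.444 True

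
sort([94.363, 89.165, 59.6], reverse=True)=[94.363, 89.165, 59.6]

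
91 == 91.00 True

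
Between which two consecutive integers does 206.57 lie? 206 and 207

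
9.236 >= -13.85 True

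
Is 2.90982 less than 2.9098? No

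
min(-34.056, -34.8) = -34.8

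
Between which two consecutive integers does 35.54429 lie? 35 and 36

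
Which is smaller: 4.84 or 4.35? 4.35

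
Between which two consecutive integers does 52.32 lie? 52 and 53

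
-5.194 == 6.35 False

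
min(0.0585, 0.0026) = 0.0026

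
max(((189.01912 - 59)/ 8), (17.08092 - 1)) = 16.25239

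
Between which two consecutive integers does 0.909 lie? 0 and 1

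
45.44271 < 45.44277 True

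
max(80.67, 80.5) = 80.67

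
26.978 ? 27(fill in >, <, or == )<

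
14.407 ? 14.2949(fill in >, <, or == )>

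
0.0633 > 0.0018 True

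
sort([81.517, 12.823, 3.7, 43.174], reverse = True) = [81.517, 43.174, 12.823, 3.7]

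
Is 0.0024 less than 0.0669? Yes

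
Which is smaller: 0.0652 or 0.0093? 0.0093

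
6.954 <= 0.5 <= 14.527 False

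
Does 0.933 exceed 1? No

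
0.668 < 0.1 False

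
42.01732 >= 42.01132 True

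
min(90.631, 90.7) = 90.631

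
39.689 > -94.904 True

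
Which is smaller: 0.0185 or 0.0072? 0.0072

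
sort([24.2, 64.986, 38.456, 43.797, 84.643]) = [24.2, 38.456, 43.797, 64.986, 84.643]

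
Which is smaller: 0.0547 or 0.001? 0.001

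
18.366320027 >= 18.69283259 False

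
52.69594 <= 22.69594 False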